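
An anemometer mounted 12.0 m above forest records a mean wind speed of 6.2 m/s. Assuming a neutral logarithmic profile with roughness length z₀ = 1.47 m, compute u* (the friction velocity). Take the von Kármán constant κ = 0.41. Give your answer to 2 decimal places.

Log law: V(z) = (u*/κ) · ln(z/z₀) ⇒ u* = κ · V / ln(z/z₀)
u* = 0.41 × 6.2 / ln(12.0/1.47) = 0.41 × 6.2 / 2.0996
   = 2.5420 / 2.0996 = 1.2107 m/s

u* ≈ 1.21 m/s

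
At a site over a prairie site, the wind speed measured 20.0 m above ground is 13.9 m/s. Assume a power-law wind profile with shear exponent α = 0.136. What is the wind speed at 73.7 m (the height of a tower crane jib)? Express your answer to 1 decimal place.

Power-law profile: V₂ = V₁ · (z₂/z₁)^α
V₂ = 13.9 × (73.7/20.0)^0.136 = 13.9 × (3.6850)^0.136
    = 13.9 × 1.1941 = 16.5978 m/s

16.6 m/s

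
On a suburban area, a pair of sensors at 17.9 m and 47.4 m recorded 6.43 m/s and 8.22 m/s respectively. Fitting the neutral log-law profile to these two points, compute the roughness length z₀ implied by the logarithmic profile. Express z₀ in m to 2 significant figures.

z₀ ≈ 0.54 m

Log law: V(z) ∝ ln(z/z₀). With r = V₁/V₂ = 6.43/8.22 = 0.78224,
r · ln(z₂/z₀) = ln(z₁/z₀) ⇒ ln z₀ = (ln z₁ − r·ln z₂)/(1 − r)
ln z₀ = (2.88480 − 0.78224×3.85862) / 0.21776 = -0.6133
z₀ = exp(-0.6133) = 0.5415 m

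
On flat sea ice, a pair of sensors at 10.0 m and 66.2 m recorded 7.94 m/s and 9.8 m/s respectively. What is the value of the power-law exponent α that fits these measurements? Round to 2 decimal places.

Power law: V₂/V₁ = (z₂/z₁)^α ⇒ α = ln(V₂/V₁) / ln(z₂/z₁)
α = ln(9.8/7.94) / ln(66.2/10.0) = ln(1.2343) / ln(6.6200)
  = 0.21047 / 1.89010 = 0.11135

α ≈ 0.11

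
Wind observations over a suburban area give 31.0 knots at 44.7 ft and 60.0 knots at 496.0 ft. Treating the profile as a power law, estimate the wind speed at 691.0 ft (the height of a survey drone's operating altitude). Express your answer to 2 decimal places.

First find α: α = ln(V₂/V₁)/ln(z₂/z₁) = ln(60.0/31.0)/ln(496.0/44.7) = 0.66036/2.40660 = 0.2744
Extrapolate from 496.0 ft to 691.0 ft: V₃ = 60.0 × (691.0/496.0)^0.2744 = 60.0 × 1.0952 = 65.7148 knots

65.71 knots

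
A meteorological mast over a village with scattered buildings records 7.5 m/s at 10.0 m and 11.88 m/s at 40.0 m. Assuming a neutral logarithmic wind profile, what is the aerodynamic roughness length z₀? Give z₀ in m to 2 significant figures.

Log law: V(z) ∝ ln(z/z₀). With r = V₁/V₂ = 7.5/11.88 = 0.63131,
r · ln(z₂/z₀) = ln(z₁/z₀) ⇒ ln z₀ = (ln z₁ − r·ln z₂)/(1 − r)
ln z₀ = (2.30259 − 0.63131×3.68888) / 0.36869 = -0.0712
z₀ = exp(-0.0712) = 0.9313 m

z₀ ≈ 0.93 m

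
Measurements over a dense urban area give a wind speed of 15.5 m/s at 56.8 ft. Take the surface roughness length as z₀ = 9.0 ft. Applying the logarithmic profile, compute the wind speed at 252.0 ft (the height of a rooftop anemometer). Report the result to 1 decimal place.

28.0 m/s

Log law: V(z) ∝ ln(z/z₀), so V₂/V₁ = ln(z₂/z₀) / ln(z₁/z₀).
ln(252.0/9.0) = 3.3322, ln(56.8/9.0) = 1.8423
V₂ = 15.5 × 3.3322/1.8423 = 15.5 × 1.8087 = 28.0350 m/s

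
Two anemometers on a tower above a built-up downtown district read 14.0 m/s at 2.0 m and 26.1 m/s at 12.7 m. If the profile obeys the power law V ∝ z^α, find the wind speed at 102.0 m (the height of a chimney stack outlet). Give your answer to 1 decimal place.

First find α: α = ln(V₂/V₁)/ln(z₂/z₁) = ln(26.1/14.0)/ln(12.7/2.0) = 0.62288/1.84845 = 0.3370
Extrapolate from 12.7 m to 102.0 m: V₃ = 26.1 × (102.0/12.7)^0.3370 = 26.1 × 2.0179 = 52.6662 m/s

52.7 m/s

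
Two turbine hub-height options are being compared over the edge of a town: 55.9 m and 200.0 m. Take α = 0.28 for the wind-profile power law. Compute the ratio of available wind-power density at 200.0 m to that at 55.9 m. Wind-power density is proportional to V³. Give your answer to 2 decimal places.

Speed ratio: V_B/V_A = (z_B/z_A)^α = (200.0/55.9)^0.28 = (3.5778)^0.28 = 1.42894
Power-density ratio: P_B/P_A = (V_B/V_A)³ = (1.42894)³ = 2.91769

2.92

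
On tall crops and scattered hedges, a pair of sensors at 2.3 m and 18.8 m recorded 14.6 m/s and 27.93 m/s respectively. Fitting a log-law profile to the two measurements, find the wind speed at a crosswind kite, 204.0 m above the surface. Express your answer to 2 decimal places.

Log law: V ∝ ln(z/z₀). From the pair, with r = V₁/V₂ = 0.52274,
ln z₀ = (ln z₁ − r·ln z₂)/(1 − r) = (0.8329 − 0.52274×2.9339)/0.47726 = -1.4682 → z₀ = 0.2303 m
V₃ = V₁ · ln(z₃/z₀)/ln(z₁/z₀) = 14.6 × 6.7863/2.3011 = 43.0576 m/s

43.06 m/s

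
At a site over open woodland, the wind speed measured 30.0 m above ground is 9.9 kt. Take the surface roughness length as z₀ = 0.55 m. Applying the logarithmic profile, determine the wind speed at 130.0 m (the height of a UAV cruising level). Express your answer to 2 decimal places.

13.53 kt

Log law: V(z) ∝ ln(z/z₀), so V₂/V₁ = ln(z₂/z₀) / ln(z₁/z₀).
ln(130.0/0.55) = 5.4654, ln(30.0/0.55) = 3.9990
V₂ = 9.9 × 5.4654/3.9990 = 9.9 × 1.3667 = 13.5301 kt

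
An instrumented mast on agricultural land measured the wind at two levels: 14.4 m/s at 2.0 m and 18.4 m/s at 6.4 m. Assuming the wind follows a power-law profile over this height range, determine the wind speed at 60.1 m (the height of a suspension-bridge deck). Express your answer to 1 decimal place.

29.5 m/s

First find α: α = ln(V₂/V₁)/ln(z₂/z₁) = ln(18.4/14.4)/ln(6.4/2.0) = 0.24512/1.16315 = 0.2107
Extrapolate from 6.4 m to 60.1 m: V₃ = 18.4 × (60.1/6.4)^0.2107 = 18.4 × 1.6032 = 29.4987 m/s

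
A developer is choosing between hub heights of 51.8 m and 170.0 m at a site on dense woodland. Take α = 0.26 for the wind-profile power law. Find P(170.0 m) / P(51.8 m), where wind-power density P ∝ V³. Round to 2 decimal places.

Speed ratio: V_B/V_A = (z_B/z_A)^α = (170.0/51.8)^0.26 = (3.2819)^0.26 = 1.36204
Power-density ratio: P_B/P_A = (V_B/V_A)³ = (1.36204)³ = 2.52681

2.53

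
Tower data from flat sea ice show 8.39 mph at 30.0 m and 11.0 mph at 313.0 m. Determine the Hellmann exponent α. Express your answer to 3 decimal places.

α ≈ 0.116

Power law: V₂/V₁ = (z₂/z₁)^α ⇒ α = ln(V₂/V₁) / ln(z₂/z₁)
α = ln(11.0/8.39) / ln(313.0/30.0) = ln(1.3111) / ln(10.4333)
  = 0.27085 / 2.34501 = 0.11550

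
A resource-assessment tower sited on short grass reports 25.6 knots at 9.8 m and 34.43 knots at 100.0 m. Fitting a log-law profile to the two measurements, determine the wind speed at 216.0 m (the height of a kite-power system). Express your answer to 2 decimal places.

37.36 knots

Log law: V ∝ ln(z/z₀). From the pair, with r = V₁/V₂ = 0.74354,
ln z₀ = (ln z₁ − r·ln z₂)/(1 − r) = (2.2824 − 0.74354×4.6052)/0.25646 = -4.4519 → z₀ = 0.01166 m
V₃ = V₁ · ln(z₃/z₀)/ln(z₁/z₀) = 25.6 × 9.8271/6.7342 = 37.3575 knots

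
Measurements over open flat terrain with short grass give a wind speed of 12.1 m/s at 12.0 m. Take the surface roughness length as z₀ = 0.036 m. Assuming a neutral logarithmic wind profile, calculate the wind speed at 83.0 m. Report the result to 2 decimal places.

16.13 m/s

Log law: V(z) ∝ ln(z/z₀), so V₂/V₁ = ln(z₂/z₀) / ln(z₁/z₀).
ln(83.0/0.036) = 7.7431, ln(12.0/0.036) = 5.8091
V₂ = 12.1 × 7.7431/5.8091 = 12.1 × 1.3329 = 16.1282 m/s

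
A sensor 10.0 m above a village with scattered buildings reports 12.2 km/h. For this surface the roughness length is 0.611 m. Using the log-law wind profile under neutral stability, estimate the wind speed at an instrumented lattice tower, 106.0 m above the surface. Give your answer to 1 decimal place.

Log law: V(z) ∝ ln(z/z₀), so V₂/V₁ = ln(z₂/z₀) / ln(z₁/z₀).
ln(106.0/0.611) = 5.1561, ln(10.0/0.611) = 2.7952
V₂ = 12.2 × 5.1561/2.7952 = 12.2 × 1.8446 = 22.5041 km/h

22.5 km/h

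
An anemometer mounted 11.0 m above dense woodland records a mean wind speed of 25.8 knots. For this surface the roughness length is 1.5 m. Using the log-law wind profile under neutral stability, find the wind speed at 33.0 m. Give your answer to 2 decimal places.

40.03 knots

Log law: V(z) ∝ ln(z/z₀), so V₂/V₁ = ln(z₂/z₀) / ln(z₁/z₀).
ln(33.0/1.5) = 3.0910, ln(11.0/1.5) = 1.9924
V₂ = 25.8 × 3.0910/1.9924 = 25.8 × 1.5514 = 40.0259 knots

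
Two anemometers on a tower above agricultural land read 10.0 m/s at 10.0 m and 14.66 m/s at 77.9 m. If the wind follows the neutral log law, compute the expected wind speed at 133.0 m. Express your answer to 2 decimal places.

Log law: V ∝ ln(z/z₀). From the pair, with r = V₁/V₂ = 0.68213,
ln z₀ = (ln z₁ − r·ln z₂)/(1 − r) = (2.3026 − 0.68213×4.3554)/0.31787 = -2.1027 → z₀ = 0.1221 m
V₃ = V₁ · ln(z₃/z₀)/ln(z₁/z₀) = 10.0 × 6.9930/4.4052 = 15.8743 m/s

15.87 m/s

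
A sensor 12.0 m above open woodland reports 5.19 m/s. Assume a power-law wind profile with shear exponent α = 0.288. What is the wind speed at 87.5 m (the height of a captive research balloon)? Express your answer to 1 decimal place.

9.2 m/s

Power-law profile: V₂ = V₁ · (z₂/z₁)^α
V₂ = 5.19 × (87.5/12.0)^0.288 = 5.19 × (7.2917)^0.288
    = 5.19 × 1.7721 = 9.1973 m/s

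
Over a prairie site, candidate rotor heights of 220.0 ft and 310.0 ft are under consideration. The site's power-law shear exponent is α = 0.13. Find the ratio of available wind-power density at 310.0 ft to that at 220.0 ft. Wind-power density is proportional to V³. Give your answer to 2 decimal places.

1.14

Speed ratio: V_B/V_A = (z_B/z_A)^α = (310.0/220.0)^0.13 = (1.4091)^0.13 = 1.04559
Power-density ratio: P_B/P_A = (V_B/V_A)³ = (1.04559)³ = 1.14311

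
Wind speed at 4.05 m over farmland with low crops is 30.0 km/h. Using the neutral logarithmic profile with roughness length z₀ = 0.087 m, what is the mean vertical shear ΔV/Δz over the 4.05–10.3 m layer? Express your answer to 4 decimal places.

1.1666 km/h/m

Log law: V₂ = V₁ · ln(z₂/z₀)/ln(z₁/z₀) = 30.0 × 4.7740/3.8406 = 37.2913 km/h
ΔV/Δz = (37.2913 − 30.0)/(10.3 − 4.05) = 7.2913/6.2500 = 1.16661 km/h/m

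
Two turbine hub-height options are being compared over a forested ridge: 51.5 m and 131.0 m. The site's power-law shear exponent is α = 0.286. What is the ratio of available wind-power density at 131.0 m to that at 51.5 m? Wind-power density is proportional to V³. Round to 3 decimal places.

2.228

Speed ratio: V_B/V_A = (z_B/z_A)^α = (131.0/51.5)^0.286 = (2.5437)^0.286 = 1.30606
Power-density ratio: P_B/P_A = (V_B/V_A)³ = (1.30606)³ = 2.22786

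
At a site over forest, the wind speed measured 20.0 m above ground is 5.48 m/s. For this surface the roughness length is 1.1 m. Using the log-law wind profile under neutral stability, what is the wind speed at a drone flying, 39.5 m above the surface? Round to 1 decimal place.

6.8 m/s

Log law: V(z) ∝ ln(z/z₀), so V₂/V₁ = ln(z₂/z₀) / ln(z₁/z₀).
ln(39.5/1.1) = 3.5810, ln(20.0/1.1) = 2.9004
V₂ = 5.48 × 3.5810/2.9004 = 5.48 × 1.2346 = 6.7659 m/s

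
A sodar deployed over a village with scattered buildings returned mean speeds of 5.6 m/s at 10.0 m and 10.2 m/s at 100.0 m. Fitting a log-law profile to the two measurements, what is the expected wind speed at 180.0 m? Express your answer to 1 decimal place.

Log law: V ∝ ln(z/z₀). From the pair, with r = V₁/V₂ = 0.54902,
ln z₀ = (ln z₁ − r·ln z₂)/(1 − r) = (2.3026 − 0.54902×4.6052)/0.45098 = -0.5006 → z₀ = 0.6062 m
V₃ = V₁ · ln(z₃/z₀)/ln(z₁/z₀) = 5.6 × 5.6935/2.8031 = 11.3743 m/s

11.4 m/s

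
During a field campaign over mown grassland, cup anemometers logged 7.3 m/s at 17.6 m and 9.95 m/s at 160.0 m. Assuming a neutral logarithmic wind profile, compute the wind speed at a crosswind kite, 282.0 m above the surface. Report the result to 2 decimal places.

10.63 m/s

Log law: V ∝ ln(z/z₀). From the pair, with r = V₁/V₂ = 0.73367,
ln z₀ = (ln z₁ − r·ln z₂)/(1 − r) = (2.8679 − 0.73367×5.0752)/0.26633 = -3.2125 → z₀ = 0.04026 m
V₃ = V₁ · ln(z₃/z₀)/ln(z₁/z₀) = 7.3 × 8.8544/6.0804 = 10.6304 m/s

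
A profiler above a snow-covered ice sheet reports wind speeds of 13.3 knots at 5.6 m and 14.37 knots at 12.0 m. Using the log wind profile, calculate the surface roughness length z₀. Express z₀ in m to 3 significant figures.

Log law: V(z) ∝ ln(z/z₀). With r = V₁/V₂ = 13.3/14.37 = 0.92554,
r · ln(z₂/z₀) = ln(z₁/z₀) ⇒ ln z₀ = (ln z₁ − r·ln z₂)/(1 − r)
ln z₀ = (1.72277 − 0.92554×2.48491) / 0.07446 = -7.7506
z₀ = exp(-7.7506) = 0.0004305 m

z₀ ≈ 0.000431 m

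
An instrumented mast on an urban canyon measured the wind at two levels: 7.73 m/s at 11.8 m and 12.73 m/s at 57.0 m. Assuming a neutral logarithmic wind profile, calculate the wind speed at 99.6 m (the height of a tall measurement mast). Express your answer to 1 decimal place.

14.5 m/s

Log law: V ∝ ln(z/z₀). From the pair, with r = V₁/V₂ = 0.60723,
ln z₀ = (ln z₁ − r·ln z₂)/(1 − r) = (2.4681 − 0.60723×4.0431)/0.39277 = 0.0332 → z₀ = 1.034 m
V₃ = V₁ · ln(z₃/z₀)/ln(z₁/z₀) = 7.73 × 4.5679/2.4349 = 14.5018 m/s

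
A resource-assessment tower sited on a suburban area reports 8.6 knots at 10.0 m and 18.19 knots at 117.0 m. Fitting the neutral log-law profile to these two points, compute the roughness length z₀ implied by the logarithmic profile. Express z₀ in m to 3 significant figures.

z₀ ≈ 1.10 m

Log law: V(z) ∝ ln(z/z₀). With r = V₁/V₂ = 8.6/18.19 = 0.47279,
r · ln(z₂/z₀) = ln(z₁/z₀) ⇒ ln z₀ = (ln z₁ − r·ln z₂)/(1 − r)
ln z₀ = (2.30259 − 0.47279×4.76217) / 0.52721 = 0.0969
z₀ = exp(0.0969) = 1.102 m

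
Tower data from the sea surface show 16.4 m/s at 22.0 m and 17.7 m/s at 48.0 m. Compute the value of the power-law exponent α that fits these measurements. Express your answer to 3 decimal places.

α ≈ 0.098

Power law: V₂/V₁ = (z₂/z₁)^α ⇒ α = ln(V₂/V₁) / ln(z₂/z₁)
α = ln(17.7/16.4) / ln(48.0/22.0) = ln(1.0793) / ln(2.1818)
  = 0.07628 / 0.78016 = 0.09778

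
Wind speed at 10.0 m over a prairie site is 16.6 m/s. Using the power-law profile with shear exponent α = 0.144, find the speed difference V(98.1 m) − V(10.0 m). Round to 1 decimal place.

6.5 m/s

Power law: V₂ = V₁ · (z₂/z₁)^α = 16.6 × (9.8100)^0.144 = 23.0626 m/s
ΔV = 23.0626 − 16.6 = 6.4626 m/s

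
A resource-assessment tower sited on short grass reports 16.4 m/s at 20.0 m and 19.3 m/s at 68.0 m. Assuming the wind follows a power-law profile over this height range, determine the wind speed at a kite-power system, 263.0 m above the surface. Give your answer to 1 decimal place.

First find α: α = ln(V₂/V₁)/ln(z₂/z₁) = ln(19.3/16.4)/ln(68.0/20.0) = 0.16282/1.22378 = 0.1331
Extrapolate from 68.0 m to 263.0 m: V₃ = 19.3 × (263.0/68.0)^0.1331 = 19.3 × 1.1972 = 23.1056 m/s

23.1 m/s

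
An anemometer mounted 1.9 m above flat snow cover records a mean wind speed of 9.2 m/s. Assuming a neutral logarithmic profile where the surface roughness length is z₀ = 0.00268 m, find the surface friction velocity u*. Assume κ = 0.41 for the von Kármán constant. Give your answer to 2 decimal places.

u* ≈ 0.57 m/s

Log law: V(z) = (u*/κ) · ln(z/z₀) ⇒ u* = κ · V / ln(z/z₀)
u* = 0.41 × 9.2 / ln(1.9/0.00268) = 0.41 × 9.2 / 6.5638
   = 3.7720 / 6.5638 = 0.5747 m/s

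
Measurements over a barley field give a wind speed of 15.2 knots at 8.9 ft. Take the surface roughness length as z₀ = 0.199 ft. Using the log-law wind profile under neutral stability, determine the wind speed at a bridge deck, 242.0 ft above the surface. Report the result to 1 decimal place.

Log law: V(z) ∝ ln(z/z₀), so V₂/V₁ = ln(z₂/z₀) / ln(z₁/z₀).
ln(242.0/0.199) = 7.1034, ln(8.9/0.199) = 3.8005
V₂ = 15.2 × 7.1034/3.8005 = 15.2 × 1.8691 = 28.4098 knots

28.4 knots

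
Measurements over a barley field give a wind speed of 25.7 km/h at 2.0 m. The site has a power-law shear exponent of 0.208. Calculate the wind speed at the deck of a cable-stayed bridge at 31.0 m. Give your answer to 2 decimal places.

Power-law profile: V₂ = V₁ · (z₂/z₁)^α
V₂ = 25.7 × (31.0/2.0)^0.208 = 25.7 × (15.5000)^0.208
    = 25.7 × 1.7684 = 45.4488 km/h

45.45 km/h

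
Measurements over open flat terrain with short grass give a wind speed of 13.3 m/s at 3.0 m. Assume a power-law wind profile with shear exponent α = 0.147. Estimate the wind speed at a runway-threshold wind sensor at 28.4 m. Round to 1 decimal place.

Power-law profile: V₂ = V₁ · (z₂/z₁)^α
V₂ = 13.3 × (28.4/3.0)^0.147 = 13.3 × (9.4667)^0.147
    = 13.3 × 1.3916 = 18.5077 m/s

18.5 m/s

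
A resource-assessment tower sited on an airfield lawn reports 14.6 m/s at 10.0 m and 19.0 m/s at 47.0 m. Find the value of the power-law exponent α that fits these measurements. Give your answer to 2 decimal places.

Power law: V₂/V₁ = (z₂/z₁)^α ⇒ α = ln(V₂/V₁) / ln(z₂/z₁)
α = ln(19.0/14.6) / ln(47.0/10.0) = ln(1.3014) / ln(4.7000)
  = 0.26342 / 1.54756 = 0.17021

α ≈ 0.17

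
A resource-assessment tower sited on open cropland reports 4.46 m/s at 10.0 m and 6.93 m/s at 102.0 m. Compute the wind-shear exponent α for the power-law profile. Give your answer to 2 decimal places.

Power law: V₂/V₁ = (z₂/z₁)^α ⇒ α = ln(V₂/V₁) / ln(z₂/z₁)
α = ln(6.93/4.46) / ln(102.0/10.0) = ln(1.5538) / ln(10.2000)
  = 0.44071 / 2.32239 = 0.18977

α ≈ 0.19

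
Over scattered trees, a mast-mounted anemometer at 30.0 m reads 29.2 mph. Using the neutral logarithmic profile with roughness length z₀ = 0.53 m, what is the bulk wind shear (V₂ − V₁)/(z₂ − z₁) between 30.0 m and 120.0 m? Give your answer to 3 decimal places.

Log law: V₂ = V₁ · ln(z₂/z₀)/ln(z₁/z₀) = 29.2 × 5.4224/4.0361 = 39.2295 mph
ΔV/Δz = (39.2295 − 29.2)/(120.0 − 30.0) = 10.0295/90.0000 = 0.11144 mph/m

0.111 mph/m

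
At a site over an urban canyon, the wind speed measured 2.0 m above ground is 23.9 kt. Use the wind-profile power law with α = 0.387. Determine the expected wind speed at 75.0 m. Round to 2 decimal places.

97.17 kt

Power-law profile: V₂ = V₁ · (z₂/z₁)^α
V₂ = 23.9 × (75.0/2.0)^0.387 = 23.9 × (37.5000)^0.387
    = 23.9 × 4.0658 = 97.1735 kt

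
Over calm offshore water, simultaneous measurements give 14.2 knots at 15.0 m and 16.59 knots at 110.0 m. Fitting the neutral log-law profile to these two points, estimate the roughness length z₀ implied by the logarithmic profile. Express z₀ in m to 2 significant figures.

Log law: V(z) ∝ ln(z/z₀). With r = V₁/V₂ = 14.2/16.59 = 0.85594,
r · ln(z₂/z₀) = ln(z₁/z₀) ⇒ ln z₀ = (ln z₁ − r·ln z₂)/(1 − r)
ln z₀ = (2.70805 − 0.85594×4.70048) / 0.14406 = -9.1298
z₀ = exp(-9.1298) = 0.0001084 m

z₀ ≈ 0.00011 m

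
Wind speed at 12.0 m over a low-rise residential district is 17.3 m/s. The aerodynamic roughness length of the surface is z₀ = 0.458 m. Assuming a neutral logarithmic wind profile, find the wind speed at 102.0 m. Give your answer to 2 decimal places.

28.64 m/s

Log law: V(z) ∝ ln(z/z₀), so V₂/V₁ = ln(z₂/z₀) / ln(z₁/z₀).
ln(102.0/0.458) = 5.4059, ln(12.0/0.458) = 3.2658
V₂ = 17.3 × 5.4059/3.2658 = 17.3 × 1.6553 = 28.6366 m/s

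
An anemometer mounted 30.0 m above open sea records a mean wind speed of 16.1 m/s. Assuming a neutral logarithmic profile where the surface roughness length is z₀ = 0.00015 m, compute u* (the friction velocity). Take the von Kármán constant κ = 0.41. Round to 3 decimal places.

u* ≈ 0.541 m/s

Log law: V(z) = (u*/κ) · ln(z/z₀) ⇒ u* = κ · V / ln(z/z₀)
u* = 0.41 × 16.1 / ln(30.0/0.00015) = 0.41 × 16.1 / 12.2061
   = 6.6010 / 12.2061 = 0.5408 m/s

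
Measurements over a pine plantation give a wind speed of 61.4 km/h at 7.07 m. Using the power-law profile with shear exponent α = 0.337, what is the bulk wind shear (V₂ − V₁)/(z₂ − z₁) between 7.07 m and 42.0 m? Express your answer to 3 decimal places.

1.447 km/h/m

Power law: V₂ = V₁ · (z₂/z₁)^α = 61.4 × (5.9406)^0.337 = 111.9307 km/h
ΔV/Δz = (111.9307 − 61.4)/(42.0 − 7.07) = 50.5307/34.9300 = 1.44663 km/h/m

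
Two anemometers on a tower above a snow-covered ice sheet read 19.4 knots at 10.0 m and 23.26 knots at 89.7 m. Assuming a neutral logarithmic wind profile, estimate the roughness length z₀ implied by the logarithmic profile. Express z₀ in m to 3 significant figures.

z₀ ≈ 0.000163 m

Log law: V(z) ∝ ln(z/z₀). With r = V₁/V₂ = 19.4/23.26 = 0.83405,
r · ln(z₂/z₀) = ln(z₁/z₀) ⇒ ln z₀ = (ln z₁ − r·ln z₂)/(1 − r)
ln z₀ = (2.30259 − 0.83405×4.49647) / 0.16595 = -8.7237
z₀ = exp(-8.7237) = 0.0001627 m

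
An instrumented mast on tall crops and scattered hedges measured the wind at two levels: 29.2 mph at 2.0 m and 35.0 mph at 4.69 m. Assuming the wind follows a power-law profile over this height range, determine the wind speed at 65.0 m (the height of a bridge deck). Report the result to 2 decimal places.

61.20 mph

First find α: α = ln(V₂/V₁)/ln(z₂/z₁) = ln(35.0/29.2)/ln(4.69/2.0) = 0.18118/0.85229 = 0.2126
Extrapolate from 4.69 m to 65.0 m: V₃ = 35.0 × (65.0/4.69)^0.2126 = 35.0 × 1.7487 = 61.2040 mph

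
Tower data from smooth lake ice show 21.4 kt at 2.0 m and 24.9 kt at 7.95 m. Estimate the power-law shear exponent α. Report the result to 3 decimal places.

Power law: V₂/V₁ = (z₂/z₁)^α ⇒ α = ln(V₂/V₁) / ln(z₂/z₁)
α = ln(24.9/21.4) / ln(7.95/2.0) = ln(1.1636) / ln(3.9750)
  = 0.15148 / 1.38002 = 0.10976

α ≈ 0.110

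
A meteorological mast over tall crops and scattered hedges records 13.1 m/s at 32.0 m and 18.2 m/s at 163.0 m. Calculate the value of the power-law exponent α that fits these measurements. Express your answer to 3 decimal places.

α ≈ 0.202

Power law: V₂/V₁ = (z₂/z₁)^α ⇒ α = ln(V₂/V₁) / ln(z₂/z₁)
α = ln(18.2/13.1) / ln(163.0/32.0) = ln(1.3893) / ln(5.0938)
  = 0.32881 / 1.62801 = 0.20197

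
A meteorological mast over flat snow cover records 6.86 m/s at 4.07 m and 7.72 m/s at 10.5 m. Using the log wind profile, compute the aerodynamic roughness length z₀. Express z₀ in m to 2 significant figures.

Log law: V(z) ∝ ln(z/z₀). With r = V₁/V₂ = 6.86/7.72 = 0.88860,
r · ln(z₂/z₀) = ln(z₁/z₀) ⇒ ln z₀ = (ln z₁ − r·ln z₂)/(1 − r)
ln z₀ = (1.40364 − 0.88860×2.35138) / 0.11140 = -6.1562
z₀ = exp(-6.1562) = 0.002120 m

z₀ ≈ 0.0021 m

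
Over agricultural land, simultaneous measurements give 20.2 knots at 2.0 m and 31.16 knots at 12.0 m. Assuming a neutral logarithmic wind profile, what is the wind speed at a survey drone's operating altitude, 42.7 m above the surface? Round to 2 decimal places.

38.92 knots

Log law: V ∝ ln(z/z₀). From the pair, with r = V₁/V₂ = 0.64827,
ln z₀ = (ln z₁ − r·ln z₂)/(1 − r) = (0.6931 − 0.64827×2.4849)/0.35173 = -2.6092 → z₀ = 0.07359 m
V₃ = V₁ · ln(z₃/z₀)/ln(z₁/z₀) = 20.2 × 6.3634/3.3023 = 38.9241 knots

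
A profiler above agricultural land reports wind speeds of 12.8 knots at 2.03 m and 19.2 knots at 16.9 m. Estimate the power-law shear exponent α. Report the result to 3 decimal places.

Power law: V₂/V₁ = (z₂/z₁)^α ⇒ α = ln(V₂/V₁) / ln(z₂/z₁)
α = ln(19.2/12.8) / ln(16.9/2.03) = ln(1.5000) / ln(8.3251)
  = 0.40547 / 2.11928 = 0.19132

α ≈ 0.191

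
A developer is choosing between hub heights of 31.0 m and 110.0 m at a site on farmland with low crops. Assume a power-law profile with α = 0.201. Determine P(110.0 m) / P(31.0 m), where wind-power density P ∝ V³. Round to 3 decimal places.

2.146

Speed ratio: V_B/V_A = (z_B/z_A)^α = (110.0/31.0)^0.201 = (3.5484)^0.201 = 1.28990
Power-density ratio: P_B/P_A = (V_B/V_A)³ = (1.28990)³ = 2.14619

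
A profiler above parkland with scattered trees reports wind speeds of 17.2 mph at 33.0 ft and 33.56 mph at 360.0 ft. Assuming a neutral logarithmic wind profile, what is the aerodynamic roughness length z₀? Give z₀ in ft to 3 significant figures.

z₀ ≈ 2.68 ft

Log law: V(z) ∝ ln(z/z₀). With r = V₁/V₂ = 17.2/33.56 = 0.51251,
r · ln(z₂/z₀) = ln(z₁/z₀) ⇒ ln z₀ = (ln z₁ − r·ln z₂)/(1 − r)
ln z₀ = (3.49651 − 0.51251×5.88610) / 0.48749 = 0.9842
z₀ = exp(0.9842) = 2.676 ft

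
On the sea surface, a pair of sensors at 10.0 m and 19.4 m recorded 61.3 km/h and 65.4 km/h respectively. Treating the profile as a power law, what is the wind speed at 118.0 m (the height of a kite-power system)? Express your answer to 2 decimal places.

First find α: α = ln(V₂/V₁)/ln(z₂/z₁) = ln(65.4/61.3)/ln(19.4/10.0) = 0.06474/0.66269 = 0.0977
Extrapolate from 19.4 m to 118.0 m: V₃ = 65.4 × (118.0/19.4)^0.0977 = 65.4 × 1.1929 = 78.0153 km/h

78.02 km/h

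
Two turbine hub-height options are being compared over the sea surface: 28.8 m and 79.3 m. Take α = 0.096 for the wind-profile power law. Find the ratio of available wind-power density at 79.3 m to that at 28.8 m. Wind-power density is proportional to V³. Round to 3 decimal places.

Speed ratio: V_B/V_A = (z_B/z_A)^α = (79.3/28.8)^0.096 = (2.7535)^0.096 = 1.10212
Power-density ratio: P_B/P_A = (V_B/V_A)³ = (1.10212)³ = 1.33871

1.339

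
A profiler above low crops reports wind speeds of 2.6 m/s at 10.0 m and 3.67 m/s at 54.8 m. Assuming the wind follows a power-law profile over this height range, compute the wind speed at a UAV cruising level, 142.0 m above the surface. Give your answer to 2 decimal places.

4.45 m/s

First find α: α = ln(V₂/V₁)/ln(z₂/z₁) = ln(3.67/2.6)/ln(54.8/10.0) = 0.34468/1.70111 = 0.2026
Extrapolate from 54.8 m to 142.0 m: V₃ = 3.67 × (142.0/54.8)^0.2026 = 3.67 × 1.2128 = 4.4509 m/s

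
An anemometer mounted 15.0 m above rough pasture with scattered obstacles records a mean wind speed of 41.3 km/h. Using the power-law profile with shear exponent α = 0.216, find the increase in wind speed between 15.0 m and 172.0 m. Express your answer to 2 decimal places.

28.65 km/h

Power law: V₂ = V₁ · (z₂/z₁)^α = 41.3 × (11.4667)^0.216 = 69.9501 km/h
ΔV = 69.9501 − 41.3 = 28.6501 km/h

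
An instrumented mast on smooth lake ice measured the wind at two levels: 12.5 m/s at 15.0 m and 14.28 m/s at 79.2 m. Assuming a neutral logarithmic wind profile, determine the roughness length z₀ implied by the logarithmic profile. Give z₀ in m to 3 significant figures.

Log law: V(z) ∝ ln(z/z₀). With r = V₁/V₂ = 12.5/14.28 = 0.87535,
r · ln(z₂/z₀) = ln(z₁/z₀) ⇒ ln z₀ = (ln z₁ − r·ln z₂)/(1 − r)
ln z₀ = (2.70805 − 0.87535×4.37198) / 0.12465 = -8.9768
z₀ = exp(-8.9768) = 0.0001263 m

z₀ ≈ 0.000126 m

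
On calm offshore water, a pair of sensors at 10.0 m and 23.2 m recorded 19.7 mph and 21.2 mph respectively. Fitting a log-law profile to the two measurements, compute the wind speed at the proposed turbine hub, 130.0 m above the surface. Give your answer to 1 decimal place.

Log law: V ∝ ln(z/z₀). From the pair, with r = V₁/V₂ = 0.92925,
ln z₀ = (ln z₁ − r·ln z₂)/(1 − r) = (2.3026 − 0.92925×3.1442)/0.07075 = -8.7500 → z₀ = 0.0001585 m
V₃ = V₁ · ln(z₃/z₀)/ln(z₁/z₀) = 19.7 × 13.6175/11.0526 = 24.2717 mph

24.3 mph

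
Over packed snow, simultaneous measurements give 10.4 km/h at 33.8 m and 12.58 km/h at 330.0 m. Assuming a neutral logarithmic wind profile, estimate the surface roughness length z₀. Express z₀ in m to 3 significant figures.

z₀ ≈ 0.000643 m

Log law: V(z) ∝ ln(z/z₀). With r = V₁/V₂ = 10.4/12.58 = 0.82671,
r · ln(z₂/z₀) = ln(z₁/z₀) ⇒ ln z₀ = (ln z₁ − r·ln z₂)/(1 − r)
ln z₀ = (3.52046 − 0.82671×5.79909) / 0.17329 = -7.3501
z₀ = exp(-7.3501) = 0.0006425 m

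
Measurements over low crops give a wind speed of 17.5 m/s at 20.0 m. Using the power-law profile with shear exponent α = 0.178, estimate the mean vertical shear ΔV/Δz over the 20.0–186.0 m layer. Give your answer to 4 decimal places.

Power law: V₂ = V₁ · (z₂/z₁)^α = 17.5 × (9.3000)^0.178 = 26.0272 m/s
ΔV/Δz = (26.0272 − 17.5)/(186.0 − 20.0) = 8.5272/166.0000 = 0.05137 m/s/m

0.0514 m/s/m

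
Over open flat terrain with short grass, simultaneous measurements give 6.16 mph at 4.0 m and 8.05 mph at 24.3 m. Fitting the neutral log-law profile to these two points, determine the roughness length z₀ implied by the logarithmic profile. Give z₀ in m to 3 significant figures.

Log law: V(z) ∝ ln(z/z₀). With r = V₁/V₂ = 6.16/8.05 = 0.76522,
r · ln(z₂/z₀) = ln(z₁/z₀) ⇒ ln z₀ = (ln z₁ − r·ln z₂)/(1 − r)
ln z₀ = (1.38629 − 0.76522×3.19048) / 0.23478 = -4.4940
z₀ = exp(-4.4940) = 0.01118 m

z₀ ≈ 0.0112 m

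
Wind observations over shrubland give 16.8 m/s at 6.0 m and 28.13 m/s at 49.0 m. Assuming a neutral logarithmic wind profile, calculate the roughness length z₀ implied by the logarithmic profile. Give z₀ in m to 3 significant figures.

z₀ ≈ 0.267 m

Log law: V(z) ∝ ln(z/z₀). With r = V₁/V₂ = 16.8/28.13 = 0.59723,
r · ln(z₂/z₀) = ln(z₁/z₀) ⇒ ln z₀ = (ln z₁ − r·ln z₂)/(1 − r)
ln z₀ = (1.79176 − 0.59723×3.89182) / 0.40277 = -1.3222
z₀ = exp(-1.3222) = 0.2666 m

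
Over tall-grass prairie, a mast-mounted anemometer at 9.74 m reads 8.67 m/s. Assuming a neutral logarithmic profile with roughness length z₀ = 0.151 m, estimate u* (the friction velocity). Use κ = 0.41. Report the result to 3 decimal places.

Log law: V(z) = (u*/κ) · ln(z/z₀) ⇒ u* = κ · V / ln(z/z₀)
u* = 0.41 × 8.67 / ln(9.74/0.151) = 0.41 × 8.67 / 4.1667
   = 3.5547 / 4.1667 = 0.8531 m/s

u* ≈ 0.853 m/s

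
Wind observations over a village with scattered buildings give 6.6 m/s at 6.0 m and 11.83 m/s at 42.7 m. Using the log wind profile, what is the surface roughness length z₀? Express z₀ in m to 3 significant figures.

Log law: V(z) ∝ ln(z/z₀). With r = V₁/V₂ = 6.6/11.83 = 0.55790,
r · ln(z₂/z₀) = ln(z₁/z₀) ⇒ ln z₀ = (ln z₁ − r·ln z₂)/(1 − r)
ln z₀ = (1.79176 − 0.55790×3.75420) / 0.44210 = -0.6847
z₀ = exp(-0.6847) = 0.5042 m

z₀ ≈ 0.504 m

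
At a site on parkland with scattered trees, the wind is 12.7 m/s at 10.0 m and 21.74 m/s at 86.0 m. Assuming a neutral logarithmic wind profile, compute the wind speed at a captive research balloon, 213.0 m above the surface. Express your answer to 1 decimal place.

25.6 m/s

Log law: V ∝ ln(z/z₀). From the pair, with r = V₁/V₂ = 0.58418,
ln z₀ = (ln z₁ − r·ln z₂)/(1 − r) = (2.3026 − 0.58418×4.4543)/0.41582 = -0.7204 → z₀ = 0.4866 m
V₃ = V₁ · ln(z₃/z₀)/ln(z₁/z₀) = 12.7 × 6.0816/3.0229 = 25.5503 m/s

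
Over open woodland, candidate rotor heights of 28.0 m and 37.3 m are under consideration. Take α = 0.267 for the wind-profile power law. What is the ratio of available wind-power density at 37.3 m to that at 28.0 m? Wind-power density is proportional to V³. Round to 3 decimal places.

1.258

Speed ratio: V_B/V_A = (z_B/z_A)^α = (37.3/28.0)^0.267 = (1.3321)^0.267 = 1.07958
Power-density ratio: P_B/P_A = (V_B/V_A)³ = (1.07958)³ = 1.25824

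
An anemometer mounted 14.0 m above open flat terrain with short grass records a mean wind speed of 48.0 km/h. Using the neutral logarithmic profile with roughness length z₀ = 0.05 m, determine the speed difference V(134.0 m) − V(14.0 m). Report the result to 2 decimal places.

Log law: V₂ = V₁ · ln(z₂/z₀)/ln(z₁/z₀) = 48.0 × 7.8936/5.6348 = 67.2415 km/h
ΔV = 67.2415 − 48.0 = 19.2415 km/h

19.24 km/h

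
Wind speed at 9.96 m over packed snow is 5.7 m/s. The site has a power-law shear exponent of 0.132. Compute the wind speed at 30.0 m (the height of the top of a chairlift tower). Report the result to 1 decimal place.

6.6 m/s

Power-law profile: V₂ = V₁ · (z₂/z₁)^α
V₂ = 5.7 × (30.0/9.96)^0.132 = 5.7 × (3.0120)^0.132
    = 5.7 × 1.1567 = 6.5930 m/s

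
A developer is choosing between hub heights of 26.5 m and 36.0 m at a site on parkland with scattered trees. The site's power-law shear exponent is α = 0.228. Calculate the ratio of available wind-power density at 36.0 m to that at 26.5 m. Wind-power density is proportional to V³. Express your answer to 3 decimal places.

1.233

Speed ratio: V_B/V_A = (z_B/z_A)^α = (36.0/26.5)^0.228 = (1.3585)^0.228 = 1.07235
Power-density ratio: P_B/P_A = (V_B/V_A)³ = (1.07235)³ = 1.23314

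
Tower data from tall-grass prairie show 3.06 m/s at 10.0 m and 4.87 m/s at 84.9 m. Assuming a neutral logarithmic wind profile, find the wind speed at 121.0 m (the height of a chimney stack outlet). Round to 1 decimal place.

5.2 m/s

Log law: V ∝ ln(z/z₀). From the pair, with r = V₁/V₂ = 0.62834,
ln z₀ = (ln z₁ − r·ln z₂)/(1 − r) = (2.3026 − 0.62834×4.4415)/0.37166 = -1.3134 → z₀ = 0.2689 m
V₃ = V₁ · ln(z₃/z₀)/ln(z₁/z₀) = 3.06 × 6.1092/3.6160 = 5.1698 m/s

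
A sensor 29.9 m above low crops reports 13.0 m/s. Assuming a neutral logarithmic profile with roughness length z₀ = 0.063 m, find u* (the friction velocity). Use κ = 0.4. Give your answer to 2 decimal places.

Log law: V(z) = (u*/κ) · ln(z/z₀) ⇒ u* = κ · V / ln(z/z₀)
u* = 0.4 × 13.0 / ln(29.9/0.063) = 0.4 × 13.0 / 6.1625
   = 5.2000 / 6.1625 = 0.8438 m/s

u* ≈ 0.84 m/s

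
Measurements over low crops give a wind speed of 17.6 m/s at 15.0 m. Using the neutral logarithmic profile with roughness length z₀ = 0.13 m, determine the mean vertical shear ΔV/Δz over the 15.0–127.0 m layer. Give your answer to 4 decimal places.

0.0707 m/s/m

Log law: V₂ = V₁ · ln(z₂/z₀)/ln(z₁/z₀) = 17.6 × 6.8844/4.7483 = 25.5178 m/s
ΔV/Δz = (25.5178 − 17.6)/(127.0 − 15.0) = 7.9178/112.0000 = 0.07069 m/s/m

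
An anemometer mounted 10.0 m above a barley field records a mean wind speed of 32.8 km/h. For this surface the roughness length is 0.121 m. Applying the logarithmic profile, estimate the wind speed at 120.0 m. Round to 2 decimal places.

51.26 km/h

Log law: V(z) ∝ ln(z/z₀), so V₂/V₁ = ln(z₂/z₀) / ln(z₁/z₀).
ln(120.0/0.121) = 6.8995, ln(10.0/0.121) = 4.4145
V₂ = 32.8 × 6.8995/4.4145 = 32.8 × 1.5629 = 51.2628 km/h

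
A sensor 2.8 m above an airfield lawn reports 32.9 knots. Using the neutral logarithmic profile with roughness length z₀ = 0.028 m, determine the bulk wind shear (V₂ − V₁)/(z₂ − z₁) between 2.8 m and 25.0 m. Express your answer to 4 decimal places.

Log law: V₂ = V₁ · ln(z₂/z₀)/ln(z₁/z₀) = 32.9 × 6.7944/4.6052 = 48.5404 knots
ΔV/Δz = (48.5404 − 32.9)/(25.0 − 2.8) = 15.6404/22.2000 = 0.70452 knots/m

0.7045 knots/m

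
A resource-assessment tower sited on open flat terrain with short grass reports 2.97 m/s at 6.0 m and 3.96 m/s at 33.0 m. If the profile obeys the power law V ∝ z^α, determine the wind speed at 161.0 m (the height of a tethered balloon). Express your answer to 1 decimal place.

5.2 m/s

First find α: α = ln(V₂/V₁)/ln(z₂/z₁) = ln(3.96/2.97)/ln(33.0/6.0) = 0.28768/1.70475 = 0.1688
Extrapolate from 33.0 m to 161.0 m: V₃ = 3.96 × (161.0/33.0)^0.1688 = 3.96 × 1.3066 = 5.1743 m/s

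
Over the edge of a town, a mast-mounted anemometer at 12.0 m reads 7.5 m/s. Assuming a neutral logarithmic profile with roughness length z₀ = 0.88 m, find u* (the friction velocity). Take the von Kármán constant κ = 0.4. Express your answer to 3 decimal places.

Log law: V(z) = (u*/κ) · ln(z/z₀) ⇒ u* = κ · V / ln(z/z₀)
u* = 0.4 × 7.5 / ln(12.0/0.88) = 0.4 × 7.5 / 2.6127
   = 3.0000 / 2.6127 = 1.1482 m/s

u* ≈ 1.148 m/s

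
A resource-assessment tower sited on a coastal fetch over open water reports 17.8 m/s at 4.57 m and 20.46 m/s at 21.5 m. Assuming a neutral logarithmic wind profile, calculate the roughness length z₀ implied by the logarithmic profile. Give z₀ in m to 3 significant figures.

z₀ ≈ 0.000144 m

Log law: V(z) ∝ ln(z/z₀). With r = V₁/V₂ = 17.8/20.46 = 0.86999,
r · ln(z₂/z₀) = ln(z₁/z₀) ⇒ ln z₀ = (ln z₁ − r·ln z₂)/(1 − r)
ln z₀ = (1.51951 − 0.86999×3.06805) / 0.13001 = -8.8429
z₀ = exp(-8.8429) = 0.0001444 m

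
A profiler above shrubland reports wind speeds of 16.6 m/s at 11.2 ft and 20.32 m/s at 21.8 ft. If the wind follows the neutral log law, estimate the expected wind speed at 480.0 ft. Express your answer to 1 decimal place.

Log law: V ∝ ln(z/z₀). From the pair, with r = V₁/V₂ = 0.81693,
ln z₀ = (ln z₁ − r·ln z₂)/(1 − r) = (2.4159 − 0.81693×3.0819)/0.18307 = -0.5560 → z₀ = 0.5735 ft
V₃ = V₁ · ln(z₃/z₀)/ln(z₁/z₀) = 16.6 × 6.7298/2.9719 = 37.5900 m/s

37.6 m/s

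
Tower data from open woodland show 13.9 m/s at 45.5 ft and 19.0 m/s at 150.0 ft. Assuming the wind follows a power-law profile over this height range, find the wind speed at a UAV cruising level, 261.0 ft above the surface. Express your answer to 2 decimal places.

21.97 m/s

First find α: α = ln(V₂/V₁)/ln(z₂/z₁) = ln(19.0/13.9)/ln(150.0/45.5) = 0.31255/1.19292 = 0.2620
Extrapolate from 150.0 ft to 261.0 ft: V₃ = 19.0 × (261.0/150.0)^0.2620 = 19.0 × 1.1562 = 21.9674 m/s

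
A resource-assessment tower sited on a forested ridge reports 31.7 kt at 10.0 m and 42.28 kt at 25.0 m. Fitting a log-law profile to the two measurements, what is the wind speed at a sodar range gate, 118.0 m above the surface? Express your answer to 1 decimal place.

Log law: V ∝ ln(z/z₀). From the pair, with r = V₁/V₂ = 0.74976,
ln z₀ = (ln z₁ − r·ln z₂)/(1 − r) = (2.3026 − 0.74976×3.2189)/0.25024 = -0.4428 → z₀ = 0.6422 m
V₃ = V₁ · ln(z₃/z₀)/ln(z₁/z₀) = 31.7 × 5.2135/2.7454 = 60.1980 kt

60.2 kt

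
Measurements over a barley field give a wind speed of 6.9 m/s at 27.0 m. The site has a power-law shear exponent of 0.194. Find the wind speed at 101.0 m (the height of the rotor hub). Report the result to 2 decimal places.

8.91 m/s

Power-law profile: V₂ = V₁ · (z₂/z₁)^α
V₂ = 6.9 × (101.0/27.0)^0.194 = 6.9 × (3.7407)^0.194
    = 6.9 × 1.2917 = 8.9126 m/s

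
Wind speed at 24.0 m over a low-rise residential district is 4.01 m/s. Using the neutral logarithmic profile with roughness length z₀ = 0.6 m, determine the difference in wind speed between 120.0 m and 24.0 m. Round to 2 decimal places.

1.75 m/s

Log law: V₂ = V₁ · ln(z₂/z₀)/ln(z₁/z₀) = 4.01 × 5.2983/3.6889 = 5.7595 m/s
ΔV = 5.7595 − 4.01 = 1.7495 m/s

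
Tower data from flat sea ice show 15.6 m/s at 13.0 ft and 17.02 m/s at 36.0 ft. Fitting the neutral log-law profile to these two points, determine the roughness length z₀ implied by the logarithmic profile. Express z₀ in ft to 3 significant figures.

z₀ ≈ 0.000180 ft

Log law: V(z) ∝ ln(z/z₀). With r = V₁/V₂ = 15.6/17.02 = 0.91657,
r · ln(z₂/z₀) = ln(z₁/z₀) ⇒ ln z₀ = (ln z₁ − r·ln z₂)/(1 − r)
ln z₀ = (2.56495 − 0.91657×3.58352) / 0.08343 = -8.6250
z₀ = exp(-8.6250) = 0.0001796 ft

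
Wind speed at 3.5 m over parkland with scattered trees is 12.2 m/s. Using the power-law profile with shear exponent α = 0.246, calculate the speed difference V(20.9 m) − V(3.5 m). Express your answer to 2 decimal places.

6.74 m/s

Power law: V₂ = V₁ · (z₂/z₁)^α = 12.2 × (5.9714)^0.246 = 18.9354 m/s
ΔV = 18.9354 − 12.2 = 6.7354 m/s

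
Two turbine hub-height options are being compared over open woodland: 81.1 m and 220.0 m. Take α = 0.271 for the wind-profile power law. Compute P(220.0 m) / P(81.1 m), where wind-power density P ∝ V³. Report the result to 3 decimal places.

2.251

Speed ratio: V_B/V_A = (z_B/z_A)^α = (220.0/81.1)^0.271 = (2.7127)^0.271 = 1.31054
Power-density ratio: P_B/P_A = (V_B/V_A)³ = (1.31054)³ = 2.25090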